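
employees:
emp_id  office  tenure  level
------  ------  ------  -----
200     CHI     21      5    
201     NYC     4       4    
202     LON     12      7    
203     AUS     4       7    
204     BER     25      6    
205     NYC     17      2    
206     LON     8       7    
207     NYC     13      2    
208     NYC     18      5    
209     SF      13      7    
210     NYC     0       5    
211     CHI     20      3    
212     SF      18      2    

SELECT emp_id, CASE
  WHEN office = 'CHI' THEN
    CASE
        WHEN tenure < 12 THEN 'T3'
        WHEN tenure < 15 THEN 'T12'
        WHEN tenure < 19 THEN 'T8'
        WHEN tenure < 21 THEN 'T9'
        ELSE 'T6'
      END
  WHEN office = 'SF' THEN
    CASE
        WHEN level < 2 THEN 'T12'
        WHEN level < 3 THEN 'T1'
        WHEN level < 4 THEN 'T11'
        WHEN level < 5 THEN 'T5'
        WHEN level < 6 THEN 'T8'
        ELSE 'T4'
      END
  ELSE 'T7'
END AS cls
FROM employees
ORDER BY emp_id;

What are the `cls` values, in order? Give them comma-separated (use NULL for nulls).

emp_id=200: office='CHI' → inner[ELSE] → T6
emp_id=201: office='NYC' → outer ELSE → T7
emp_id=202: office='LON' → outer ELSE → T7
emp_id=203: office='AUS' → outer ELSE → T7
emp_id=204: office='BER' → outer ELSE → T7
emp_id=205: office='NYC' → outer ELSE → T7
emp_id=206: office='LON' → outer ELSE → T7
emp_id=207: office='NYC' → outer ELSE → T7
emp_id=208: office='NYC' → outer ELSE → T7
emp_id=209: office='SF' → inner[ELSE] → T4
emp_id=210: office='NYC' → outer ELSE → T7
emp_id=211: office='CHI' → inner[tenure < 21] → T9
emp_id=212: office='SF' → inner[level < 3] → T1

T6, T7, T7, T7, T7, T7, T7, T7, T7, T4, T7, T9, T1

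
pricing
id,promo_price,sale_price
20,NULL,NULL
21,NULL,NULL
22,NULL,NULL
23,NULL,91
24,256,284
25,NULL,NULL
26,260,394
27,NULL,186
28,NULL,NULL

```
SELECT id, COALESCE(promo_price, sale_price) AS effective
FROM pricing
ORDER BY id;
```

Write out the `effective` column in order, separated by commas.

id=20: promo_price=NULL, sale_price=NULL (all NULL) → NULL
id=21: promo_price=NULL, sale_price=NULL (all NULL) → NULL
id=22: promo_price=NULL, sale_price=NULL (all NULL) → NULL
id=23: promo_price=NULL, sale_price=91 → 91
id=24: promo_price=256 → 256
id=25: promo_price=NULL, sale_price=NULL (all NULL) → NULL
id=26: promo_price=260 → 260
id=27: promo_price=NULL, sale_price=186 → 186
id=28: promo_price=NULL, sale_price=NULL (all NULL) → NULL

NULL, NULL, NULL, 91, 256, NULL, 260, 186, NULL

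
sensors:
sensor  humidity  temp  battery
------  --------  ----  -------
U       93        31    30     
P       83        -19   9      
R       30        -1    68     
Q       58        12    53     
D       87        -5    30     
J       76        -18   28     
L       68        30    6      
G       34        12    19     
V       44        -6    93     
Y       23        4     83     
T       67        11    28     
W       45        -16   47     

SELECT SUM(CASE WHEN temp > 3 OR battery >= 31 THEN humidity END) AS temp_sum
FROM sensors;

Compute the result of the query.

462

sensor=U: ✓ → 93
sensor=P: ✗
sensor=R: ✓ → 30
sensor=Q: ✓ → 58
sensor=D: ✗
sensor=J: ✗
sensor=L: ✓ → 68
sensor=G: ✓ → 34
sensor=V: ✓ → 44
sensor=Y: ✓ → 23
sensor=T: ✓ → 67
sensor=W: ✓ → 45
temp_sum = 93 + 30 + 58 + 68 + 34 + 44 + 23 + 67 + 45 = 462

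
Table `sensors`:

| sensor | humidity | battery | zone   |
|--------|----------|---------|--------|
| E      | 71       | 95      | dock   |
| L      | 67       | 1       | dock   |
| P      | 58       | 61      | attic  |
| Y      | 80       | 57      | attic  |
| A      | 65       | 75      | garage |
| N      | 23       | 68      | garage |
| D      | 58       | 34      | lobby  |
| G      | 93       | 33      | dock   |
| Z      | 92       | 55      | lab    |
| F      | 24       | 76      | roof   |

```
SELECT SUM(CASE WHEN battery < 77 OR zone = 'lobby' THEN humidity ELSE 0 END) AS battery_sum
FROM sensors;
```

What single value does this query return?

sensor=E: ✗
sensor=L: ✓ → 67
sensor=P: ✓ → 58
sensor=Y: ✓ → 80
sensor=A: ✓ → 65
sensor=N: ✓ → 23
sensor=D: ✓ → 58
sensor=G: ✓ → 93
sensor=Z: ✓ → 92
sensor=F: ✓ → 24
battery_sum = 67 + 58 + 80 + 65 + 23 + 58 + 93 + 92 + 24 = 560

560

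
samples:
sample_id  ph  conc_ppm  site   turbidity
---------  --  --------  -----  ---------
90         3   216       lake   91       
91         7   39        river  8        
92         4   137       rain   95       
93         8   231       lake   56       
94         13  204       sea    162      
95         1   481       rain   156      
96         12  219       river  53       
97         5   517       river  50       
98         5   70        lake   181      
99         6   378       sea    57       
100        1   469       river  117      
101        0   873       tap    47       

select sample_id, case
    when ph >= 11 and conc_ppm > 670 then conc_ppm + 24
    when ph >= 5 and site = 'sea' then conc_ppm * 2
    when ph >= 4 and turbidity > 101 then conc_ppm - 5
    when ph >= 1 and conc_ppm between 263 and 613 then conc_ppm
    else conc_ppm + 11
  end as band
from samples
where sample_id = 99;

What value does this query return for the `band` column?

756

sample_id = 99: ph=6, conc_ppm=378, site=sea, turbidity=57.
ph >= 11 and conc_ppm > 670 → false
ph >= 5 and site = 'sea' → true → 756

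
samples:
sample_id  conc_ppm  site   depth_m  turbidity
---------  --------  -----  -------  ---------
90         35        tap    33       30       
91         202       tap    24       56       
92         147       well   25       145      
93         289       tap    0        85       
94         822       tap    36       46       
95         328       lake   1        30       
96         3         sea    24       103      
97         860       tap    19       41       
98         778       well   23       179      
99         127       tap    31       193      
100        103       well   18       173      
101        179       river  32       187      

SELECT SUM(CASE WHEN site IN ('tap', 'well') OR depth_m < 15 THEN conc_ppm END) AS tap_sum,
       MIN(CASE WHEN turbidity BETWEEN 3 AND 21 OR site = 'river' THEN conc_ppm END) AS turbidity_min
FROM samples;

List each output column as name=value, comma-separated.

[tap_sum: site IN ('tap', 'well') OR depth_m < 15]
sample_id=90: ✓ → 35
sample_id=91: ✓ → 202
sample_id=92: ✓ → 147
sample_id=93: ✓ → 289
sample_id=94: ✓ → 822
sample_id=95: ✓ → 328
sample_id=96: ✗
sample_id=97: ✓ → 860
sample_id=98: ✓ → 778
sample_id=99: ✓ → 127
sample_id=100: ✓ → 103
sample_id=101: ✗
tap_sum = 35 + 202 + 147 + 289 + 822 + 328 + 860 + 778 + 127 + 103 = 3691
—
[turbidity_min: turbidity BETWEEN 3 AND 21 OR site = 'river']
sample_id=90: ✗
sample_id=91: ✗
sample_id=92: ✗
sample_id=93: ✗
sample_id=94: ✗
sample_id=95: ✗
sample_id=96: ✗
sample_id=97: ✗
sample_id=98: ✗
sample_id=99: ✗
sample_id=100: ✗
sample_id=101: ✓ → 179
turbidity_min = MIN(179) = 179

tap_sum=3691, turbidity_min=179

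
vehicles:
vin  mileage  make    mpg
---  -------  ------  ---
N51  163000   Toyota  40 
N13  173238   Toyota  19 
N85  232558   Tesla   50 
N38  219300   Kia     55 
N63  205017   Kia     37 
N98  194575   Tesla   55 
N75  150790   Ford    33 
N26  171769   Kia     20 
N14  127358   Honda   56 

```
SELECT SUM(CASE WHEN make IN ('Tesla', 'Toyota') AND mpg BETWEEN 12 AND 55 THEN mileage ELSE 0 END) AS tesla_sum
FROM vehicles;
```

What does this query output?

763371

vin=N51: ✓ → 163000
vin=N13: ✓ → 173238
vin=N85: ✓ → 232558
vin=N38: ✗
vin=N63: ✗
vin=N98: ✓ → 194575
vin=N75: ✗
vin=N26: ✗
vin=N14: ✗
tesla_sum = 163000 + 173238 + 232558 + 194575 = 763371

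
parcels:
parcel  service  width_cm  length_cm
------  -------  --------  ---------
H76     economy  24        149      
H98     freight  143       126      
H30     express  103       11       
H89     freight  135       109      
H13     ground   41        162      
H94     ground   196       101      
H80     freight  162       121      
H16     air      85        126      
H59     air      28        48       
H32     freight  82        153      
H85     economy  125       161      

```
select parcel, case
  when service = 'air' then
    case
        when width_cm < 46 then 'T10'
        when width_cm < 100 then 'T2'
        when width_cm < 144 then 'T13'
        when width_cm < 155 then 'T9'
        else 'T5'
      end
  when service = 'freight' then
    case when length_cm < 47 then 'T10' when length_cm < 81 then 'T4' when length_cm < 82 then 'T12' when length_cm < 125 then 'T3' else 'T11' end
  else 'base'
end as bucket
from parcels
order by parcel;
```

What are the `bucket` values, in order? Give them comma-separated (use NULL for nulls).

base, T2, base, T11, T10, base, T3, base, T3, base, T11

parcel=H13: service='ground' → outer ELSE → base
parcel=H16: service='air' → inner[width_cm < 100] → T2
parcel=H30: service='express' → outer ELSE → base
parcel=H32: service='freight' → inner[ELSE] → T11
parcel=H59: service='air' → inner[width_cm < 46] → T10
parcel=H76: service='economy' → outer ELSE → base
parcel=H80: service='freight' → inner[length_cm < 125] → T3
parcel=H85: service='economy' → outer ELSE → base
parcel=H89: service='freight' → inner[length_cm < 125] → T3
parcel=H94: service='ground' → outer ELSE → base
parcel=H98: service='freight' → inner[ELSE] → T11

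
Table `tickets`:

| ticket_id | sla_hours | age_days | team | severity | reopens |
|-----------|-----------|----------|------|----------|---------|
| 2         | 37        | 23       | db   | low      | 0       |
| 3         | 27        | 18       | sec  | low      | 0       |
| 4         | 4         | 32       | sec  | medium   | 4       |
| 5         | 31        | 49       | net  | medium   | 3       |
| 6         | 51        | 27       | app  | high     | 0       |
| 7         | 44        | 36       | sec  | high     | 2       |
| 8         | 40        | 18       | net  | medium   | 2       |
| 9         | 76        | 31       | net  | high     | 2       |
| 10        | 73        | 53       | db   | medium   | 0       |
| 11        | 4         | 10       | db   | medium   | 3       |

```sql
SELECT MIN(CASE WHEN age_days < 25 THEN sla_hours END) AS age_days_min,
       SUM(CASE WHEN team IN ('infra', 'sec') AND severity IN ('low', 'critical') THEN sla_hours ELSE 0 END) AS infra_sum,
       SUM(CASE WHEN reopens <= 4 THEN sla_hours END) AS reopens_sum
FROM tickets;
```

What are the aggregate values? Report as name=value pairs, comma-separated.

age_days_min=4, infra_sum=27, reopens_sum=387

[age_days_min: age_days < 25]
ticket_id=2: ✓ → 37
ticket_id=3: ✓ → 27
ticket_id=4: ✗
ticket_id=5: ✗
ticket_id=6: ✗
ticket_id=7: ✗
ticket_id=8: ✓ → 40
ticket_id=9: ✗
ticket_id=10: ✗
ticket_id=11: ✓ → 4
age_days_min = MIN(37, 27, 40, 4) = 4
—
[infra_sum: team IN ('infra', 'sec') AND severity IN ('low', 'critical')]
ticket_id=2: ✗
ticket_id=3: ✓ → 27
ticket_id=4: ✗
ticket_id=5: ✗
ticket_id=6: ✗
ticket_id=7: ✗
ticket_id=8: ✗
ticket_id=9: ✗
ticket_id=10: ✗
ticket_id=11: ✗
infra_sum = 27
—
[reopens_sum: reopens <= 4]
ticket_id=2: ✓ → 37
ticket_id=3: ✓ → 27
ticket_id=4: ✓ → 4
ticket_id=5: ✓ → 31
ticket_id=6: ✓ → 51
ticket_id=7: ✓ → 44
ticket_id=8: ✓ → 40
ticket_id=9: ✓ → 76
ticket_id=10: ✓ → 73
ticket_id=11: ✓ → 4
reopens_sum = 37 + 27 + 4 + 31 + 51 + 44 + 40 + 76 + 73 + 4 = 387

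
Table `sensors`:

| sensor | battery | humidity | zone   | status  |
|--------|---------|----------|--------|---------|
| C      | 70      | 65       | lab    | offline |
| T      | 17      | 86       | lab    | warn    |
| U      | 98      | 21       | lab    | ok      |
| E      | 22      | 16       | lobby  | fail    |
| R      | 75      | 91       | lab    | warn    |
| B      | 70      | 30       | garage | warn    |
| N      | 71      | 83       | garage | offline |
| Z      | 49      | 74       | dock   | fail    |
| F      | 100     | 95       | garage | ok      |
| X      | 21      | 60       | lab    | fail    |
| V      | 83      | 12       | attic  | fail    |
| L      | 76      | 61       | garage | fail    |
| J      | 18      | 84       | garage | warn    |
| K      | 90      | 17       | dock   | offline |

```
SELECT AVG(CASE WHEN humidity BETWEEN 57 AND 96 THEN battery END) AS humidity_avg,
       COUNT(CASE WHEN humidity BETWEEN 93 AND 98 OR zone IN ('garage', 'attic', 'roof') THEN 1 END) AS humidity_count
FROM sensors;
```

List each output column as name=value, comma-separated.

humidity_avg=55.2222222222, humidity_count=6

[humidity_avg: humidity BETWEEN 57 AND 96]
sensor=C: ✓ → 70
sensor=T: ✓ → 17
sensor=U: ✗
sensor=E: ✗
sensor=R: ✓ → 75
sensor=B: ✗
sensor=N: ✓ → 71
sensor=Z: ✓ → 49
sensor=F: ✓ → 100
sensor=X: ✓ → 21
sensor=V: ✗
sensor=L: ✓ → 76
sensor=J: ✓ → 18
sensor=K: ✗
humidity_avg = (70 + 17 + 75 + 71 + 49 + 100 + 21 + 76 + 18) / 9 = 55.2222222222
—
[humidity_count: humidity BETWEEN 93 AND 98 OR zone IN ('garage', 'attic', 'roof')]
sensor=C: ✗
sensor=T: ✗
sensor=U: ✗
sensor=E: ✗
sensor=R: ✗
sensor=B: ✓ → 1
sensor=N: ✓ → 1
sensor=Z: ✗
sensor=F: ✓ → 1
sensor=X: ✗
sensor=V: ✓ → 1
sensor=L: ✓ → 1
sensor=J: ✓ → 1
sensor=K: ✗
humidity_count = COUNT(1, 1, 1, 1, 1, 1) = 6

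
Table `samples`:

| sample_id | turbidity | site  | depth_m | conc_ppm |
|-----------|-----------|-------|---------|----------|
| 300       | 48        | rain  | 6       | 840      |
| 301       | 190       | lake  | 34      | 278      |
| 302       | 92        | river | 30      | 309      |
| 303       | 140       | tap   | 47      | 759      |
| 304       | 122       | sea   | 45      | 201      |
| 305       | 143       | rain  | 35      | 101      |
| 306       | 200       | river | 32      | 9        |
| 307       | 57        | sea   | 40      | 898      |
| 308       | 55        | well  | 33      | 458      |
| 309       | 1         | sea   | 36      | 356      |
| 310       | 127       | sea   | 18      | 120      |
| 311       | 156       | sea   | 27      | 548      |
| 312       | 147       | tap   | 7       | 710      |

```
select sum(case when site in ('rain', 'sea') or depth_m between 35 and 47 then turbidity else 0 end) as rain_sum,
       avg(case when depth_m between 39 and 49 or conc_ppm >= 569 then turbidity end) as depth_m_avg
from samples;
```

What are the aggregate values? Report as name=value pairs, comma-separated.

rain_sum=794, depth_m_avg=102.8

[rain_sum: site in ('rain', 'sea') or depth_m between 35 and 47]
sample_id=300: ✓ → 48
sample_id=301: ✗
sample_id=302: ✗
sample_id=303: ✓ → 140
sample_id=304: ✓ → 122
sample_id=305: ✓ → 143
sample_id=306: ✗
sample_id=307: ✓ → 57
sample_id=308: ✗
sample_id=309: ✓ → 1
sample_id=310: ✓ → 127
sample_id=311: ✓ → 156
sample_id=312: ✗
rain_sum = 48 + 140 + 122 + 143 + 57 + 1 + 127 + 156 = 794
—
[depth_m_avg: depth_m between 39 and 49 or conc_ppm >= 569]
sample_id=300: ✓ → 48
sample_id=301: ✗
sample_id=302: ✗
sample_id=303: ✓ → 140
sample_id=304: ✓ → 122
sample_id=305: ✗
sample_id=306: ✗
sample_id=307: ✓ → 57
sample_id=308: ✗
sample_id=309: ✗
sample_id=310: ✗
sample_id=311: ✗
sample_id=312: ✓ → 147
depth_m_avg = (48 + 140 + 122 + 57 + 147) / 5 = 102.8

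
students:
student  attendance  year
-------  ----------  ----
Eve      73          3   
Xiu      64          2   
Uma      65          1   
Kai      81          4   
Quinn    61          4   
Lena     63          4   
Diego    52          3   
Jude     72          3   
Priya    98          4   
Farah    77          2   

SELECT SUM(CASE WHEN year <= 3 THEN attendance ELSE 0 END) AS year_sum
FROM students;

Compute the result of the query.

403

student=Eve: ✓ → 73
student=Xiu: ✓ → 64
student=Uma: ✓ → 65
student=Kai: ✗
student=Quinn: ✗
student=Lena: ✗
student=Diego: ✓ → 52
student=Jude: ✓ → 72
student=Priya: ✗
student=Farah: ✓ → 77
year_sum = 73 + 64 + 65 + 52 + 72 + 77 = 403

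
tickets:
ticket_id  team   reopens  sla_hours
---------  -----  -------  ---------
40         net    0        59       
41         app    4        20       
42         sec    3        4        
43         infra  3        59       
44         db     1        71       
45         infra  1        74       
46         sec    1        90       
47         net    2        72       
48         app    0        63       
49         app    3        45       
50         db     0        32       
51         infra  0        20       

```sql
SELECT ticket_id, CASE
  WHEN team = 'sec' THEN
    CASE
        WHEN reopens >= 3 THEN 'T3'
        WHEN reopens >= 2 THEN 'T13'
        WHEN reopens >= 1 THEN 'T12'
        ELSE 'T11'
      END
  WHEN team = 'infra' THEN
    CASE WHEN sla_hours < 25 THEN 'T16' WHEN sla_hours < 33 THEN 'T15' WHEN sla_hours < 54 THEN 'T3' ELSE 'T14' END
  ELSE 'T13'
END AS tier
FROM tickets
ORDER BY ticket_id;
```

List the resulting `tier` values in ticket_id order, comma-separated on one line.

ticket_id=40: team='net' → outer ELSE → T13
ticket_id=41: team='app' → outer ELSE → T13
ticket_id=42: team='sec' → inner[reopens >= 3] → T3
ticket_id=43: team='infra' → inner[ELSE] → T14
ticket_id=44: team='db' → outer ELSE → T13
ticket_id=45: team='infra' → inner[ELSE] → T14
ticket_id=46: team='sec' → inner[reopens >= 1] → T12
ticket_id=47: team='net' → outer ELSE → T13
ticket_id=48: team='app' → outer ELSE → T13
ticket_id=49: team='app' → outer ELSE → T13
ticket_id=50: team='db' → outer ELSE → T13
ticket_id=51: team='infra' → inner[sla_hours < 25] → T16

T13, T13, T3, T14, T13, T14, T12, T13, T13, T13, T13, T16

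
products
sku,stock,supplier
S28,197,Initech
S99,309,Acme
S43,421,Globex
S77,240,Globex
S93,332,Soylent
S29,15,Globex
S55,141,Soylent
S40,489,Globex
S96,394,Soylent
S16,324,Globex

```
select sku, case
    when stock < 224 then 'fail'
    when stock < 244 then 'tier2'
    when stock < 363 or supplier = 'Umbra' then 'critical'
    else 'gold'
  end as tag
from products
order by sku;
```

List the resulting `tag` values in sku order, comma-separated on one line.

sku=S16: stock < 363 or supplier = 'Umbra' → critical
sku=S28: stock < 224 → fail
sku=S29: stock < 224 → fail
sku=S40: ELSE → gold
sku=S43: ELSE → gold
sku=S55: stock < 224 → fail
sku=S77: stock < 244 → tier2
sku=S93: stock < 363 or supplier = 'Umbra' → critical
sku=S96: ELSE → gold
sku=S99: stock < 363 or supplier = 'Umbra' → critical

critical, fail, fail, gold, gold, fail, tier2, critical, gold, critical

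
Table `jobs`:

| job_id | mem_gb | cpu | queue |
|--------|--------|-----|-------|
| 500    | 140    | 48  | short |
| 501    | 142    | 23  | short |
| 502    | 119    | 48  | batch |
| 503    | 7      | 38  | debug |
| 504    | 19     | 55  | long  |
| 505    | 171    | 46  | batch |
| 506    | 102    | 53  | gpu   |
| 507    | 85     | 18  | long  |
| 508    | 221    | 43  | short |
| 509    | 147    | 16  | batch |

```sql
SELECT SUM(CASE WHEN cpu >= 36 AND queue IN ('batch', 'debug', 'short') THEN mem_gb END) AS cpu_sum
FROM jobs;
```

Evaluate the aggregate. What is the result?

658

job_id=500: ✓ → 140
job_id=501: ✗
job_id=502: ✓ → 119
job_id=503: ✓ → 7
job_id=504: ✗
job_id=505: ✓ → 171
job_id=506: ✗
job_id=507: ✗
job_id=508: ✓ → 221
job_id=509: ✗
cpu_sum = 140 + 119 + 7 + 171 + 221 = 658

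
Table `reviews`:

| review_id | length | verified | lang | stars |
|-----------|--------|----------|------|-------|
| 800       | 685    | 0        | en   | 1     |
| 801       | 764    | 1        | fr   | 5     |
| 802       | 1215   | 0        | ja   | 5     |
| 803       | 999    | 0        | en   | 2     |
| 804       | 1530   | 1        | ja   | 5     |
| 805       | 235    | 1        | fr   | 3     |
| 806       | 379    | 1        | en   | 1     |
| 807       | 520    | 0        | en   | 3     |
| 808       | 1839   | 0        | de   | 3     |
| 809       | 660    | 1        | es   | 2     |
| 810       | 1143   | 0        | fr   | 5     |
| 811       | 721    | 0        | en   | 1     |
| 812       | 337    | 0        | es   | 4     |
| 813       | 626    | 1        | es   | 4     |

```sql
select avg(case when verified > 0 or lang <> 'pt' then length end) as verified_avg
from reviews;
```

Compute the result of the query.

832.3571428571

review_id=800: ✓ → 685
review_id=801: ✓ → 764
review_id=802: ✓ → 1215
review_id=803: ✓ → 999
review_id=804: ✓ → 1530
review_id=805: ✓ → 235
review_id=806: ✓ → 379
review_id=807: ✓ → 520
review_id=808: ✓ → 1839
review_id=809: ✓ → 660
review_id=810: ✓ → 1143
review_id=811: ✓ → 721
review_id=812: ✓ → 337
review_id=813: ✓ → 626
verified_avg = (685 + 764 + 1215 + 999 + 1530 + 235 + 379 + 520 + 1839 + 660 + 1143 + 721 + 337 + 626) / 14 = 832.3571428571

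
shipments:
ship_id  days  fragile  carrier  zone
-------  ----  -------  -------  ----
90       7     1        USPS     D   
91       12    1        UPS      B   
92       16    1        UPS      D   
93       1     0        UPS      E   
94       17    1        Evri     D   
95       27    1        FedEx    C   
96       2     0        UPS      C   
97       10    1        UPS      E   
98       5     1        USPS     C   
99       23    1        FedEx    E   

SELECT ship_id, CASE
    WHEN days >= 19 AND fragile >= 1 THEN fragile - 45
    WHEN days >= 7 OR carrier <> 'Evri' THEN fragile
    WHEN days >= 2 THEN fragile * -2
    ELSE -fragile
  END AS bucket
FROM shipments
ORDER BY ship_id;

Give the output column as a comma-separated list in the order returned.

1, 1, 1, 0, 1, -44, 0, 1, 1, -44

ship_id=90: days >= 7 OR carrier <> 'Evri' → 1
ship_id=91: days >= 7 OR carrier <> 'Evri' → 1
ship_id=92: days >= 7 OR carrier <> 'Evri' → 1
ship_id=93: days >= 7 OR carrier <> 'Evri' → 0
ship_id=94: days >= 7 OR carrier <> 'Evri' → 1
ship_id=95: days >= 19 AND fragile >= 1 → -44
ship_id=96: days >= 7 OR carrier <> 'Evri' → 0
ship_id=97: days >= 7 OR carrier <> 'Evri' → 1
ship_id=98: days >= 7 OR carrier <> 'Evri' → 1
ship_id=99: days >= 19 AND fragile >= 1 → -44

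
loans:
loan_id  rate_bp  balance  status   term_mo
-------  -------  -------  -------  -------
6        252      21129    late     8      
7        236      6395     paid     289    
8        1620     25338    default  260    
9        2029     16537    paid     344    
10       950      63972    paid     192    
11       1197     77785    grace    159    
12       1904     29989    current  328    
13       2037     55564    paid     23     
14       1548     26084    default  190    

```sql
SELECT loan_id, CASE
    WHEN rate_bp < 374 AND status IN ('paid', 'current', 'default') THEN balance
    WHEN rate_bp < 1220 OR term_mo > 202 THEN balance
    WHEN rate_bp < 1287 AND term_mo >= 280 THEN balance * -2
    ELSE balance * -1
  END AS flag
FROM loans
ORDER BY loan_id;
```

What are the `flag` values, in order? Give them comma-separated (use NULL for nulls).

21129, 6395, 25338, 16537, 63972, 77785, 29989, -55564, -26084

loan_id=6: rate_bp < 1220 OR term_mo > 202 → 21129
loan_id=7: rate_bp < 374 AND status IN ('paid', 'current', 'default') → 6395
loan_id=8: rate_bp < 1220 OR term_mo > 202 → 25338
loan_id=9: rate_bp < 1220 OR term_mo > 202 → 16537
loan_id=10: rate_bp < 1220 OR term_mo > 202 → 63972
loan_id=11: rate_bp < 1220 OR term_mo > 202 → 77785
loan_id=12: rate_bp < 1220 OR term_mo > 202 → 29989
loan_id=13: ELSE → -55564
loan_id=14: ELSE → -26084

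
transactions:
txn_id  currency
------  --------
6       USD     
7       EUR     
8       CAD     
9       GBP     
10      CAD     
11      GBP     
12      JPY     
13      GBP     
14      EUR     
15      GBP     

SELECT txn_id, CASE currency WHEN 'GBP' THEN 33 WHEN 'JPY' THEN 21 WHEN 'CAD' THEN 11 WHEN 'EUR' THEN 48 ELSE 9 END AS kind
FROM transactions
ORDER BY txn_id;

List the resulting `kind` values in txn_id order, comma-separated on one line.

9, 48, 11, 33, 11, 33, 21, 33, 48, 33

txn_id=6: ELSE → 9
txn_id=7: currency='EUR' → 48
txn_id=8: currency='CAD' → 11
txn_id=9: currency='GBP' → 33
txn_id=10: currency='CAD' → 11
txn_id=11: currency='GBP' → 33
txn_id=12: currency='JPY' → 21
txn_id=13: currency='GBP' → 33
txn_id=14: currency='EUR' → 48
txn_id=15: currency='GBP' → 33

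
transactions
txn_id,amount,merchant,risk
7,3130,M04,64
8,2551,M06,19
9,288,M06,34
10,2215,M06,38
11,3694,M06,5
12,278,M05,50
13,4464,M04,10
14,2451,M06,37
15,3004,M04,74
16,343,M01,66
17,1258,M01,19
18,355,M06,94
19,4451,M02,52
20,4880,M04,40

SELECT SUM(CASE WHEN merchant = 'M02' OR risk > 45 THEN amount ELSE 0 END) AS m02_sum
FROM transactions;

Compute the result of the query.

txn_id=7: ✓ → 3130
txn_id=8: ✗
txn_id=9: ✗
txn_id=10: ✗
txn_id=11: ✗
txn_id=12: ✓ → 278
txn_id=13: ✗
txn_id=14: ✗
txn_id=15: ✓ → 3004
txn_id=16: ✓ → 343
txn_id=17: ✗
txn_id=18: ✓ → 355
txn_id=19: ✓ → 4451
txn_id=20: ✗
m02_sum = 3130 + 278 + 3004 + 343 + 355 + 4451 = 11561

11561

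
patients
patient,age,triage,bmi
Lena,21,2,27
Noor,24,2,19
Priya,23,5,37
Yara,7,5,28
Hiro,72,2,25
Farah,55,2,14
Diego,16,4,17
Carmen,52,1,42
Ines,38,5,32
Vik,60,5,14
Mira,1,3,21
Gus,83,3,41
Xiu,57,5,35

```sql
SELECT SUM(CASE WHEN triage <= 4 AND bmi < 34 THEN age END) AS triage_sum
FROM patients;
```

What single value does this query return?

patient=Lena: ✓ → 21
patient=Noor: ✓ → 24
patient=Priya: ✗
patient=Yara: ✗
patient=Hiro: ✓ → 72
patient=Farah: ✓ → 55
patient=Diego: ✓ → 16
patient=Carmen: ✗
patient=Ines: ✗
patient=Vik: ✗
patient=Mira: ✓ → 1
patient=Gus: ✗
patient=Xiu: ✗
triage_sum = 21 + 24 + 72 + 55 + 16 + 1 = 189

189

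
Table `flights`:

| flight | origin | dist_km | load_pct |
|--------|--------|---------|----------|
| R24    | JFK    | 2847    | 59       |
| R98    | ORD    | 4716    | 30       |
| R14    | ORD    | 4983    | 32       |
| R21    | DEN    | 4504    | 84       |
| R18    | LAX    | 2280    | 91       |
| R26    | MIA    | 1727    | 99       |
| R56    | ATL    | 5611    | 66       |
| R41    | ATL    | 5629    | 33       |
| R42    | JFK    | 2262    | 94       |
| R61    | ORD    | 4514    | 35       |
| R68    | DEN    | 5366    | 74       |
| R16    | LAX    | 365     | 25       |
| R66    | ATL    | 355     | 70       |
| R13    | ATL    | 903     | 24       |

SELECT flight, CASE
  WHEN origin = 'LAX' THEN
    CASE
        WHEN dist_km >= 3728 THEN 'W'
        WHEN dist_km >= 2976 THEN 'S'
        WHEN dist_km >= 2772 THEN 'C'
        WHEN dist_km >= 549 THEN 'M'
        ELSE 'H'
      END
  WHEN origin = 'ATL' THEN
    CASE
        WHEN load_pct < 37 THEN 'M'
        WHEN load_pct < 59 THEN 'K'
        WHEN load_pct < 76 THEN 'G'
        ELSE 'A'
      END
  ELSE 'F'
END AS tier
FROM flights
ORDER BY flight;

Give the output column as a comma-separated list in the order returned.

M, F, H, M, F, F, F, M, F, G, F, G, F, F

flight=R13: origin='ATL' → inner[load_pct < 37] → M
flight=R14: origin='ORD' → outer ELSE → F
flight=R16: origin='LAX' → inner[ELSE] → H
flight=R18: origin='LAX' → inner[dist_km >= 549] → M
flight=R21: origin='DEN' → outer ELSE → F
flight=R24: origin='JFK' → outer ELSE → F
flight=R26: origin='MIA' → outer ELSE → F
flight=R41: origin='ATL' → inner[load_pct < 37] → M
flight=R42: origin='JFK' → outer ELSE → F
flight=R56: origin='ATL' → inner[load_pct < 76] → G
flight=R61: origin='ORD' → outer ELSE → F
flight=R66: origin='ATL' → inner[load_pct < 76] → G
flight=R68: origin='DEN' → outer ELSE → F
flight=R98: origin='ORD' → outer ELSE → F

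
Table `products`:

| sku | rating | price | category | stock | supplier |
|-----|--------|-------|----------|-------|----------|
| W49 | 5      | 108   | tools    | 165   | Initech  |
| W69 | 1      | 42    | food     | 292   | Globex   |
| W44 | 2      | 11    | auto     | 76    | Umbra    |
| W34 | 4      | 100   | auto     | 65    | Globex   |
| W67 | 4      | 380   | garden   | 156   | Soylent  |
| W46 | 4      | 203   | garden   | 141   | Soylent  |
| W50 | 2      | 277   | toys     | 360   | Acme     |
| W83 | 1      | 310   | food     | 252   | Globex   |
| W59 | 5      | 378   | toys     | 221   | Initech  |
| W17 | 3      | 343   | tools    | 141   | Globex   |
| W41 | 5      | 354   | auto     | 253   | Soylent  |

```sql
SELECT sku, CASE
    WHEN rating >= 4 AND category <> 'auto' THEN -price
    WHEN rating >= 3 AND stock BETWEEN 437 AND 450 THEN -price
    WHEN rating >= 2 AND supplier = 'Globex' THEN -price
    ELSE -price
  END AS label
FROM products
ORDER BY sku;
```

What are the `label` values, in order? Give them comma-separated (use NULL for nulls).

-343, -100, -354, -11, -203, -108, -277, -378, -380, -42, -310

sku=W17: rating >= 2 AND supplier = 'Globex' → -343
sku=W34: rating >= 2 AND supplier = 'Globex' → -100
sku=W41: ELSE → -354
sku=W44: ELSE → -11
sku=W46: rating >= 4 AND category <> 'auto' → -203
sku=W49: rating >= 4 AND category <> 'auto' → -108
sku=W50: ELSE → -277
sku=W59: rating >= 4 AND category <> 'auto' → -378
sku=W67: rating >= 4 AND category <> 'auto' → -380
sku=W69: ELSE → -42
sku=W83: ELSE → -310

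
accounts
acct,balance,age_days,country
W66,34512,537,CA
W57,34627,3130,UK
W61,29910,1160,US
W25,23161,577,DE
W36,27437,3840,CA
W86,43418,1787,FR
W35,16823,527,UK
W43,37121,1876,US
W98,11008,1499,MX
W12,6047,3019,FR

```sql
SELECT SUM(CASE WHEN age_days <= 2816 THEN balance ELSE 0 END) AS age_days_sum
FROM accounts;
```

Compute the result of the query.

195953

acct=W66: ✓ → 34512
acct=W57: ✗
acct=W61: ✓ → 29910
acct=W25: ✓ → 23161
acct=W36: ✗
acct=W86: ✓ → 43418
acct=W35: ✓ → 16823
acct=W43: ✓ → 37121
acct=W98: ✓ → 11008
acct=W12: ✗
age_days_sum = 34512 + 29910 + 23161 + 43418 + 16823 + 37121 + 11008 = 195953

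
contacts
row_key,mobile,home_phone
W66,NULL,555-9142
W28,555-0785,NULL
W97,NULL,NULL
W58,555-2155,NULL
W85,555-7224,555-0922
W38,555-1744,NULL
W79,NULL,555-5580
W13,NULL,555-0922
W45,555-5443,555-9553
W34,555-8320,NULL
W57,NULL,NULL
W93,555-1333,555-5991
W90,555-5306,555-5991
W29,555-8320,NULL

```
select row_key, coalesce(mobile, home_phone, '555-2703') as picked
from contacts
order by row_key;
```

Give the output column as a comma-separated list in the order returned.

555-0922, 555-0785, 555-8320, 555-8320, 555-1744, 555-5443, 555-2703, 555-2155, 555-9142, 555-5580, 555-7224, 555-5306, 555-1333, 555-2703

row_key=W13: mobile=NULL, home_phone=555-0922 → 555-0922
row_key=W28: mobile=555-0785 → 555-0785
row_key=W29: mobile=555-8320 → 555-8320
row_key=W34: mobile=555-8320 → 555-8320
row_key=W38: mobile=555-1744 → 555-1744
row_key=W45: mobile=555-5443 → 555-5443
row_key=W57: mobile=NULL, home_phone=NULL, → literal 555-2703 → 555-2703
row_key=W58: mobile=555-2155 → 555-2155
row_key=W66: mobile=NULL, home_phone=555-9142 → 555-9142
row_key=W79: mobile=NULL, home_phone=555-5580 → 555-5580
row_key=W85: mobile=555-7224 → 555-7224
row_key=W90: mobile=555-5306 → 555-5306
row_key=W93: mobile=555-1333 → 555-1333
row_key=W97: mobile=NULL, home_phone=NULL, → literal 555-2703 → 555-2703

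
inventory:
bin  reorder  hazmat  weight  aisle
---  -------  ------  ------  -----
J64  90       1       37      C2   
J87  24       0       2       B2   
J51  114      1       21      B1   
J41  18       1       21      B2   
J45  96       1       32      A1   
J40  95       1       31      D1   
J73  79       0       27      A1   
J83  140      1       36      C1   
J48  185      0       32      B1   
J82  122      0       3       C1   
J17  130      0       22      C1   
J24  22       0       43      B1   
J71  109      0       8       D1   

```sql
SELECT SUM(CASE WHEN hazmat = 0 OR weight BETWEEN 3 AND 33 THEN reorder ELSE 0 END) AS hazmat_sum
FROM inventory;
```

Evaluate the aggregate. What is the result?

bin=J64: ✗
bin=J87: ✓ → 24
bin=J51: ✓ → 114
bin=J41: ✓ → 18
bin=J45: ✓ → 96
bin=J40: ✓ → 95
bin=J73: ✓ → 79
bin=J83: ✗
bin=J48: ✓ → 185
bin=J82: ✓ → 122
bin=J17: ✓ → 130
bin=J24: ✓ → 22
bin=J71: ✓ → 109
hazmat_sum = 24 + 114 + 18 + 96 + 95 + 79 + 185 + 122 + 130 + 22 + 109 = 994

994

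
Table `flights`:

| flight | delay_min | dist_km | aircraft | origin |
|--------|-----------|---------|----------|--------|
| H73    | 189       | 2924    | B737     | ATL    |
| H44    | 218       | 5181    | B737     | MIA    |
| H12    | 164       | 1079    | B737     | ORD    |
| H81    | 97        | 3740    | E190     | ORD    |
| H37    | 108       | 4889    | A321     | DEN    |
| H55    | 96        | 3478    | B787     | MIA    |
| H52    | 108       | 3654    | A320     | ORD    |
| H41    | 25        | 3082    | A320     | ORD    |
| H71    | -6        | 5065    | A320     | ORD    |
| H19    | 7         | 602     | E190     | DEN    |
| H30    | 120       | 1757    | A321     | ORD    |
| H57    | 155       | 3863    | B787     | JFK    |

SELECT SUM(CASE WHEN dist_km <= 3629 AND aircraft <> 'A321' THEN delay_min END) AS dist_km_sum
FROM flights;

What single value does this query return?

481

flight=H73: ✓ → 189
flight=H44: ✗
flight=H12: ✓ → 164
flight=H81: ✗
flight=H37: ✗
flight=H55: ✓ → 96
flight=H52: ✗
flight=H41: ✓ → 25
flight=H71: ✗
flight=H19: ✓ → 7
flight=H30: ✗
flight=H57: ✗
dist_km_sum = 189 + 164 + 96 + 25 + 7 = 481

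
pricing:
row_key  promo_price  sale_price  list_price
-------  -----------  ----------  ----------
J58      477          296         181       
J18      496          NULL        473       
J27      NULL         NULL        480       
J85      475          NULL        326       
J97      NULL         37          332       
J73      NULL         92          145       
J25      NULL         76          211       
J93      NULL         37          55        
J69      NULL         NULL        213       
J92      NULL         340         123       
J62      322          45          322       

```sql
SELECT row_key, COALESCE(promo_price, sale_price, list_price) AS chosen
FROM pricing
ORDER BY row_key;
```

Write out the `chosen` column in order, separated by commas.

row_key=J18: promo_price=496 → 496
row_key=J25: promo_price=NULL, sale_price=76 → 76
row_key=J27: promo_price=NULL, sale_price=NULL, list_price=480 → 480
row_key=J58: promo_price=477 → 477
row_key=J62: promo_price=322 → 322
row_key=J69: promo_price=NULL, sale_price=NULL, list_price=213 → 213
row_key=J73: promo_price=NULL, sale_price=92 → 92
row_key=J85: promo_price=475 → 475
row_key=J92: promo_price=NULL, sale_price=340 → 340
row_key=J93: promo_price=NULL, sale_price=37 → 37
row_key=J97: promo_price=NULL, sale_price=37 → 37

496, 76, 480, 477, 322, 213, 92, 475, 340, 37, 37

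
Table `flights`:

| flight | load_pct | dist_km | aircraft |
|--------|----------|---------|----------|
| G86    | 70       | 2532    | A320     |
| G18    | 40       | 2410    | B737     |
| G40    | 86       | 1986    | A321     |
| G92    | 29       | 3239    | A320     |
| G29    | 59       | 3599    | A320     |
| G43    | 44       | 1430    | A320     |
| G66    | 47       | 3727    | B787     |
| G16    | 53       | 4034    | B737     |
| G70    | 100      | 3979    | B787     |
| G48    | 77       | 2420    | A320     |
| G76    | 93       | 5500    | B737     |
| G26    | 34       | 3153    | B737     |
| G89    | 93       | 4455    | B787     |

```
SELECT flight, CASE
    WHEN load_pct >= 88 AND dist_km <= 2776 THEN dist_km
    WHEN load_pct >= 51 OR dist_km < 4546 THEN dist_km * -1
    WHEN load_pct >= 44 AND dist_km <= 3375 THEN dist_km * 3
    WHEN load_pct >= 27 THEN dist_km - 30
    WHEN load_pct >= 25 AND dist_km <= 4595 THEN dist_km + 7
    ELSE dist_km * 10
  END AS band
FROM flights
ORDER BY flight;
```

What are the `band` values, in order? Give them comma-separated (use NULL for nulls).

flight=G16: load_pct >= 51 OR dist_km < 4546 → -4034
flight=G18: load_pct >= 51 OR dist_km < 4546 → -2410
flight=G26: load_pct >= 51 OR dist_km < 4546 → -3153
flight=G29: load_pct >= 51 OR dist_km < 4546 → -3599
flight=G40: load_pct >= 51 OR dist_km < 4546 → -1986
flight=G43: load_pct >= 51 OR dist_km < 4546 → -1430
flight=G48: load_pct >= 51 OR dist_km < 4546 → -2420
flight=G66: load_pct >= 51 OR dist_km < 4546 → -3727
flight=G70: load_pct >= 51 OR dist_km < 4546 → -3979
flight=G76: load_pct >= 51 OR dist_km < 4546 → -5500
flight=G86: load_pct >= 51 OR dist_km < 4546 → -2532
flight=G89: load_pct >= 51 OR dist_km < 4546 → -4455
flight=G92: load_pct >= 51 OR dist_km < 4546 → -3239

-4034, -2410, -3153, -3599, -1986, -1430, -2420, -3727, -3979, -5500, -2532, -4455, -3239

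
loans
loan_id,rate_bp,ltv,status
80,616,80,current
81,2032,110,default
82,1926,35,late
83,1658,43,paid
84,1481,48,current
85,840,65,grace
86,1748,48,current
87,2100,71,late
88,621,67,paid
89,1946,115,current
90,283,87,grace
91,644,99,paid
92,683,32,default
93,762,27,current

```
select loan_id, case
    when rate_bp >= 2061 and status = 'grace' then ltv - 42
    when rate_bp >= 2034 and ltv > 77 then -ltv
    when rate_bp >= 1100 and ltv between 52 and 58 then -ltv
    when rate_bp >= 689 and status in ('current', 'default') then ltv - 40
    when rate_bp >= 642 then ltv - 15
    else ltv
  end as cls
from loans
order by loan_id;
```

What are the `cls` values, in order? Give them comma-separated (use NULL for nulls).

loan_id=80: ELSE → 80
loan_id=81: rate_bp >= 689 and status in ('current', 'default') → 70
loan_id=82: rate_bp >= 642 → 20
loan_id=83: rate_bp >= 642 → 28
loan_id=84: rate_bp >= 689 and status in ('current', 'default') → 8
loan_id=85: rate_bp >= 642 → 50
loan_id=86: rate_bp >= 689 and status in ('current', 'default') → 8
loan_id=87: rate_bp >= 642 → 56
loan_id=88: ELSE → 67
loan_id=89: rate_bp >= 689 and status in ('current', 'default') → 75
loan_id=90: ELSE → 87
loan_id=91: rate_bp >= 642 → 84
loan_id=92: rate_bp >= 642 → 17
loan_id=93: rate_bp >= 689 and status in ('current', 'default') → -13

80, 70, 20, 28, 8, 50, 8, 56, 67, 75, 87, 84, 17, -13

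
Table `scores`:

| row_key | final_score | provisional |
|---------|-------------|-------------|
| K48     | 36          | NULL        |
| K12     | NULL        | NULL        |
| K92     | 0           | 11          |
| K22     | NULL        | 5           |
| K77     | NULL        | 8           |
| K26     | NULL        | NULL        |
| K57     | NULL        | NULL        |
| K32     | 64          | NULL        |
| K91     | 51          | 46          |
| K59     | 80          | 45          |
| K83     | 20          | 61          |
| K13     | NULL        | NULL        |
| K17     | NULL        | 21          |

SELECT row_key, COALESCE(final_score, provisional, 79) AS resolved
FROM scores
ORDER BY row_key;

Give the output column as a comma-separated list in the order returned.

79, 79, 21, 5, 79, 64, 36, 79, 80, 8, 20, 51, 0

row_key=K12: final_score=NULL, provisional=NULL, → literal 79 → 79
row_key=K13: final_score=NULL, provisional=NULL, → literal 79 → 79
row_key=K17: final_score=NULL, provisional=21 → 21
row_key=K22: final_score=NULL, provisional=5 → 5
row_key=K26: final_score=NULL, provisional=NULL, → literal 79 → 79
row_key=K32: final_score=64 → 64
row_key=K48: final_score=36 → 36
row_key=K57: final_score=NULL, provisional=NULL, → literal 79 → 79
row_key=K59: final_score=80 → 80
row_key=K77: final_score=NULL, provisional=8 → 8
row_key=K83: final_score=20 → 20
row_key=K91: final_score=51 → 51
row_key=K92: final_score=0 → 0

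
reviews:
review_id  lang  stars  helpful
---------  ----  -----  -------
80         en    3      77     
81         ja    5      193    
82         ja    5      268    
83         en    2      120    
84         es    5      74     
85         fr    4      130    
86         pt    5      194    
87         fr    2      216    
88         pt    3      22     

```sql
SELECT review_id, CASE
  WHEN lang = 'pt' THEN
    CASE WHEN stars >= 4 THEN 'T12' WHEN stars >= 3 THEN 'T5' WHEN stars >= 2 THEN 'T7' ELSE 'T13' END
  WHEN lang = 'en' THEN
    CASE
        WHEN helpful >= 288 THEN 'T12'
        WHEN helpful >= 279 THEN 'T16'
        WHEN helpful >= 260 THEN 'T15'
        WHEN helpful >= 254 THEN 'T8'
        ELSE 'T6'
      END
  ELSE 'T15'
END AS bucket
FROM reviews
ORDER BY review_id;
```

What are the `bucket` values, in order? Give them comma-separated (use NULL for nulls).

T6, T15, T15, T6, T15, T15, T12, T15, T5

review_id=80: lang='en' → inner[ELSE] → T6
review_id=81: lang='ja' → outer ELSE → T15
review_id=82: lang='ja' → outer ELSE → T15
review_id=83: lang='en' → inner[ELSE] → T6
review_id=84: lang='es' → outer ELSE → T15
review_id=85: lang='fr' → outer ELSE → T15
review_id=86: lang='pt' → inner[stars >= 4] → T12
review_id=87: lang='fr' → outer ELSE → T15
review_id=88: lang='pt' → inner[stars >= 3] → T5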